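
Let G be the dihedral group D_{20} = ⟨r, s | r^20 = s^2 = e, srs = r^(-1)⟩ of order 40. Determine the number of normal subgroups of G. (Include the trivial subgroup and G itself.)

G has 48 subgroups. Checking conjugation-invariance by order — order 1: 1/1 normal; order 2: 1/21 normal; order 4: 1/11 normal; order 5: 1/1 normal; order 8: 0/5 normal; order 10: 1/5 normal; order 20: 3/3 normal; order 40: 1/1 normal.
Total normal subgroups: 9.

9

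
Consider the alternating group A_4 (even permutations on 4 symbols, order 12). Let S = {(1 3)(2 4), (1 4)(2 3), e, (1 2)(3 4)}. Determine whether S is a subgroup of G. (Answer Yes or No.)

Yes

|S| = 4 divides |G| = 12, consistent with Lagrange.
S contains the identity, every element's inverse is in S, and S is closed under ∘: it is a subgroup.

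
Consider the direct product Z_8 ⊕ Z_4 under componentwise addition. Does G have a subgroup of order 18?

No

18 does not divide |G| = 32, so by Lagrange no subgroup of order 18 exists.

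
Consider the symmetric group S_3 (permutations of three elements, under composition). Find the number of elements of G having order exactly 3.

2

The elements of order 3 are: (1 2 3), (1 3 2).
That's 2.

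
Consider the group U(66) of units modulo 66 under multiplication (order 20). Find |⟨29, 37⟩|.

10

|⟨29⟩| = 10 and |⟨37⟩| = 5, so |H| is a multiple of lcm(10, 5) = 10 and divides |G| = 20.
Closing under the operation: H = {1, 17, 25, 29, 31, 35, 37, 41, 49, 65}, so |H| = 10.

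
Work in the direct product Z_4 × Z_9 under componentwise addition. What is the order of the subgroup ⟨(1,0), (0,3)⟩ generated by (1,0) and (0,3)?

12

|⟨(1,0)⟩| = 4 and |⟨(0,3)⟩| = 3, so |H| is a multiple of lcm(4, 3) = 12 and divides |G| = 36.
Closing under the operation: H = {(0,0), (0,3), (0,6), (1,0), (1,3), (1,6), (2,0), (2,3), (2,6), (3,0), (3,3), (3,6)}, so |H| = 12.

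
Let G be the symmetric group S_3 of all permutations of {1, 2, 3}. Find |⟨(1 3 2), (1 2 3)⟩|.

3

|⟨(1 3 2)⟩| = 3 and |⟨(1 2 3)⟩| = 3, so |H| is a multiple of lcm(3, 3) = 3 and divides |G| = 6.
Closing under the operation: H = {e, (1 2 3), (1 3 2)}, so |H| = 3.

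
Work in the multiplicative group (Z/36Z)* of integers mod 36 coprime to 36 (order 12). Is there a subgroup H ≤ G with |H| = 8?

8 does not divide |G| = 12, so by Lagrange no subgroup of order 8 exists.

No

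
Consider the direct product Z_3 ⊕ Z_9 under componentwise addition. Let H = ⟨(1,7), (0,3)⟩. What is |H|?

|⟨(1,7)⟩| = 9 and |⟨(0,3)⟩| = 3, so |H| is a multiple of lcm(9, 3) = 9 and divides |G| = 27.
Closing under the operation: H = {(0,0), (0,3), (0,6), (1,1), (1,4), (1,7), (2,2), (2,5), (2,8)}, so |H| = 9.

9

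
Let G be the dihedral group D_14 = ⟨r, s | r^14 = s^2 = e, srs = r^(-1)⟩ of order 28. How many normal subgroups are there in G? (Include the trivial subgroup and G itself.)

7

G has 28 subgroups. Checking conjugation-invariance by order — order 1: 1/1 normal; order 2: 1/15 normal; order 4: 0/7 normal; order 7: 1/1 normal; order 14: 3/3 normal; order 28: 1/1 normal.
Total normal subgroups: 7.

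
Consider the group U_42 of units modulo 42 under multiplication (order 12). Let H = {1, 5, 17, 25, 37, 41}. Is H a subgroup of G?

Yes

|H| = 6 divides |G| = 12, consistent with Lagrange.
H contains the identity, every element's inverse is in H, and H is closed under ·: it is a subgroup.
In fact H = ⟨17⟩.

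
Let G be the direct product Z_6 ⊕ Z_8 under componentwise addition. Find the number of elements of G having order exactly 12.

8

An element (a,b) has order lcm(ord(a), ord(b)); count pairs with lcm equal to 12.
Enumerating gives 8 such elements.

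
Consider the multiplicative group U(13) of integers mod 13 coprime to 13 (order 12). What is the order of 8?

4

Compute successive powers of 8 mod 13: 8, 12, 5, 1; 8^4 ≡ 1 (mod 13).
So |⟨8⟩| = 4.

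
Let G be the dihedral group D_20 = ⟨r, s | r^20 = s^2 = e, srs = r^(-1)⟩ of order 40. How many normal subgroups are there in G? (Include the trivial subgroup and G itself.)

9

G has 48 subgroups. Checking conjugation-invariance by order — order 1: 1/1 normal; order 2: 1/21 normal; order 4: 1/11 normal; order 5: 1/1 normal; order 8: 0/5 normal; order 10: 1/5 normal; order 20: 3/3 normal; order 40: 1/1 normal.
Total normal subgroups: 9.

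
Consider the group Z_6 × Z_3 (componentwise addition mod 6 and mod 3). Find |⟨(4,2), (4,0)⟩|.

9

|⟨(4,2)⟩| = 3 and |⟨(4,0)⟩| = 3, so |H| is a multiple of lcm(3, 3) = 3 and divides |G| = 18.
Closing under the operation: H = {(0,0), (0,1), (0,2), (2,0), (2,1), (2,2), (4,0), (4,1), (4,2)}, so |H| = 9.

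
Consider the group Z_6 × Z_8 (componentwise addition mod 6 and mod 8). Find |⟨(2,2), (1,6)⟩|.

|⟨(2,2)⟩| = 12 and |⟨(1,6)⟩| = 12, so |H| is a multiple of lcm(12, 12) = 12 and divides |G| = 48.
Closing under the operation: H = {(0,0), (0,2), (0,4), (0,6), (1,0), (1,2), (1,4), (1,6), (2,0), (2,2), (2,4), (2,6), (3,0), (3,2), (3,4), (3,6), (4,0), (4,2), (4,4), (4,6), (5,0), (5,2), (5,4), (5,6)}, so |H| = 24.

24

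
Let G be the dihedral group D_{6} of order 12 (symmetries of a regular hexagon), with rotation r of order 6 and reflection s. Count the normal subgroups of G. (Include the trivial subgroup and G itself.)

G has 16 subgroups. Checking conjugation-invariance by order — order 1: 1/1 normal; order 2: 1/7 normal; order 3: 1/1 normal; order 4: 0/3 normal; order 6: 3/3 normal; order 12: 1/1 normal.
Total normal subgroups: 7.

7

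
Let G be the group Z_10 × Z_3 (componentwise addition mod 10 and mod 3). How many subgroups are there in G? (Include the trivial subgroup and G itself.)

|G| = 30, so by Lagrange every subgroup order divides 30. Divisors: 1, 2, 3, 5, 6, 10, 15, 30.
Subgroups by order — order 1: 1; order 2: 1; order 3: 1; order 5: 1; order 6: 1; order 10: 1; order 15: 1; order 30: 1.
Total: 1 + 1 + 1 + 1 + 1 + 1 + 1 + 1 = 8.

8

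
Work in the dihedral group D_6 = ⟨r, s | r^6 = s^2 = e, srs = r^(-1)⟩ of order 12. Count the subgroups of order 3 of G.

1

|G| = 12 and 3 | 12, so subgroups of order 3 are possible by Lagrange.
The subgroups of order 3 are: {e, r^2, r^4}.
So G has 1 subgroup of order 3.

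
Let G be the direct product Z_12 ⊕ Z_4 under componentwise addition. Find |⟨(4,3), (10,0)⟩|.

|⟨(4,3)⟩| = 12 and |⟨(10,0)⟩| = 6, so |H| is a multiple of lcm(12, 6) = 12 and divides |G| = 48.
Closing under the operation: H = {(0,0), (0,1), (0,2), (0,3), (2,0), (2,1), (2,2), (2,3), (4,0), (4,1), (4,2), (4,3), (6,0), (6,1), (6,2), (6,3), (8,0), (8,1), (8,2), (8,3), (10,0), (10,1), (10,2), (10,3)}, so |H| = 24.

24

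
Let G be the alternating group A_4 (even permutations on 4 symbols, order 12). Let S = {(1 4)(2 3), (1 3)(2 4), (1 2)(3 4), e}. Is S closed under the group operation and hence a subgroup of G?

Yes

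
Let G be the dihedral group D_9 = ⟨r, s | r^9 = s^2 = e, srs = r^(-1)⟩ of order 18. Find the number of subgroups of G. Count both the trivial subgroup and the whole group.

|G| = 18, so by Lagrange every subgroup order divides 18. Divisors: 1, 2, 3, 6, 9, 18.
Subgroups by order — order 1: 1; order 2: 9; order 3: 1; order 6: 3; order 9: 1; order 18: 1.
Total: 1 + 9 + 1 + 3 + 1 + 1 = 16.

16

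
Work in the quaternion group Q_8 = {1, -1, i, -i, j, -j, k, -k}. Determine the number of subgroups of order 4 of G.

|G| = 8 and 4 | 8, so subgroups of order 4 are possible by Lagrange.
The subgroups of order 4 are: {1, -1, i, -i}; {1, -1, j, -j}; {1, -1, k, -k}.
So G has 3 subgroups of order 4.

3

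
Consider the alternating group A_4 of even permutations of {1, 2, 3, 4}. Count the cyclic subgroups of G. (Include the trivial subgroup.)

A cyclic subgroup of order d is generated by each of its φ(d) elements of order d, so the cyclic subgroups of order d number (#elements of order d)/φ(d).
Cyclic subgroups by order — order 1: 1; order 2: 3; order 3: 4.
Total: 8.

8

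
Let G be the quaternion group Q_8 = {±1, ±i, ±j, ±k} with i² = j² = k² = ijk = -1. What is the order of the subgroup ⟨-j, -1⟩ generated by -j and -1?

|⟨-j⟩| = 4 and |⟨-1⟩| = 2, so |H| is a multiple of lcm(4, 2) = 4 and divides |G| = 8.
Closing under the operation: H = {1, -1, j, -j}, so |H| = 4.

4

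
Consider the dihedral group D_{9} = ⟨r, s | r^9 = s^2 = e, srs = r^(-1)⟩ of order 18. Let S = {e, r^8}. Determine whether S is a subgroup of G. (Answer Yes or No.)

r^8 ∈ S but its inverse r ∉ S, so S is not a subgroup.

No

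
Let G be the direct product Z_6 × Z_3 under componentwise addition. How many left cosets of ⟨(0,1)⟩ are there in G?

6

|⟨(0,1)⟩| = 3 and |G| = 18.
By Lagrange, [G : H] = |G|/|H| = 18/3 = 6.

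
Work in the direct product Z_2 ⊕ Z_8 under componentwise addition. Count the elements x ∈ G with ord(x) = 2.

3

An element (a,b) has order lcm(ord(a), ord(b)); count pairs with lcm equal to 2.
Enumerating gives 3 such elements.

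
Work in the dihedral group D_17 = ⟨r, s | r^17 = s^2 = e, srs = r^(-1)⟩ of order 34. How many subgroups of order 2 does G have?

17

|G| = 34 and 2 | 34, so subgroups of order 2 are possible by Lagrange.
The subgroups of order 2 are: {e, r^10s}; {e, r^11s}; {e, r^12s}; {e, r^13s}; … (17 in all).
So G has 17 subgroups of order 2.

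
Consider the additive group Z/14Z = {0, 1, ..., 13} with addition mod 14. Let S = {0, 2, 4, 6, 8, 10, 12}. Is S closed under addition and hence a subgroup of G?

Yes

|S| = 7 divides |G| = 14, consistent with Lagrange.
S contains the identity, every element's inverse is in S, and S is closed under +: it is a subgroup.
In fact S = ⟨2⟩.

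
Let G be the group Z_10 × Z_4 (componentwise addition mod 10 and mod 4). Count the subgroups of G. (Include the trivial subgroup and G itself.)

16

|G| = 40, so by Lagrange every subgroup order divides 40. Divisors: 1, 2, 4, 5, 8, 10, 20, 40.
Subgroups by order — order 1: 1; order 2: 3; order 4: 3; order 5: 1; order 8: 1; order 10: 3; order 20: 3; order 40: 1.
Total: 1 + 3 + 3 + 1 + 1 + 3 + 3 + 1 = 16.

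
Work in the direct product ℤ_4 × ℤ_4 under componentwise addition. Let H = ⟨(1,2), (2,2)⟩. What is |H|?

|⟨(1,2)⟩| = 4 and |⟨(2,2)⟩| = 2, so |H| is a multiple of lcm(4, 2) = 4 and divides |G| = 16.
Closing under the operation: H = {(0,0), (0,2), (1,0), (1,2), (2,0), (2,2), (3,0), (3,2)}, so |H| = 8.

8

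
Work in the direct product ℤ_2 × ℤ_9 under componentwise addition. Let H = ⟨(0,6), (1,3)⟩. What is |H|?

|⟨(0,6)⟩| = 3 and |⟨(1,3)⟩| = 6, so |H| is a multiple of lcm(3, 6) = 6 and divides |G| = 18.
Closing under the operation: H = {(0,0), (0,3), (0,6), (1,0), (1,3), (1,6)}, so |H| = 6.

6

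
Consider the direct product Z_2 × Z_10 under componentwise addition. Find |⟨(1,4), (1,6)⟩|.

10

|⟨(1,4)⟩| = 10 and |⟨(1,6)⟩| = 10, so |H| is a multiple of lcm(10, 10) = 10 and divides |G| = 20.
Closing under the operation: H = {(0,0), (0,2), (0,4), (0,6), (0,8), (1,0), (1,2), (1,4), (1,6), (1,8)}, so |H| = 10.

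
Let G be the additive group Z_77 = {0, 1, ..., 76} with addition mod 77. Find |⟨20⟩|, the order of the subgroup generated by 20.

In Z_77, the order of an element a is n/gcd(a, n).
gcd(20, 77) = 1, so |⟨20⟩| = 77/1 = 77.

77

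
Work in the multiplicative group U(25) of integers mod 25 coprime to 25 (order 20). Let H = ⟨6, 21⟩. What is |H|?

5

|⟨6⟩| = 5 and |⟨21⟩| = 5, so |H| is a multiple of lcm(5, 5) = 5 and divides |G| = 20.
Closing under the operation: H = {1, 6, 11, 16, 21}, so |H| = 5.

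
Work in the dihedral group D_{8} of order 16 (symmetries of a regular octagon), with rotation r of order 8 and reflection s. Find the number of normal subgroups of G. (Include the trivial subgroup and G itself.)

7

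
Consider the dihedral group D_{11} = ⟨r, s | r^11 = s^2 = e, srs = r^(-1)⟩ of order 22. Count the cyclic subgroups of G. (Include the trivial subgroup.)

13

Each element a generates a cyclic subgroup ⟨a⟩; distinct elements may generate the same one (a cyclic group of order d has φ(d) generators).
Cyclic subgroups by order — order 1: 1; order 2: 11; order 11: 1.
Total: 13.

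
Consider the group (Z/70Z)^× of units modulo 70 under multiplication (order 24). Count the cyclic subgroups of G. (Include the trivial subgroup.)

12

A cyclic subgroup of order d is generated by each of its φ(d) elements of order d, so the cyclic subgroups of order d number (#elements of order d)/φ(d).
Cyclic subgroups by order — order 1: 1; order 2: 3; order 3: 1; order 4: 2; order 6: 3; order 12: 2.
Total: 12.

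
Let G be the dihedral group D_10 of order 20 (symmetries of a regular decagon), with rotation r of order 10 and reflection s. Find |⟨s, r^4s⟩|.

10

|⟨s⟩| = 2 and |⟨r^4s⟩| = 2, so |H| is a multiple of lcm(2, 2) = 2 and divides |G| = 20.
Closing under the operation: H = {e, r^2, r^4, r^6, r^8, s, r^2s, r^4s, r^6s, r^8s}, so |H| = 10.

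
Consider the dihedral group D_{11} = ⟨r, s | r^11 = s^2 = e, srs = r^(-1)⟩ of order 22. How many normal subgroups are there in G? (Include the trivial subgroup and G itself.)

3

G has 14 subgroups. Checking conjugation-invariance by order — order 1: 1/1 normal; order 2: 0/11 normal; order 11: 1/1 normal; order 22: 1/1 normal.
Total normal subgroups: 3.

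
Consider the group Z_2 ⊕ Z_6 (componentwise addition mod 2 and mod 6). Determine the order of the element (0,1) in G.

The order of (0,1) in Z_2 × Z_6 is lcm(ord(0) in Z_2, ord(1) in Z_6).
ord(0) = 1 and ord(1) = 6, so |⟨(0,1)⟩| = lcm(1, 6) = 6.

6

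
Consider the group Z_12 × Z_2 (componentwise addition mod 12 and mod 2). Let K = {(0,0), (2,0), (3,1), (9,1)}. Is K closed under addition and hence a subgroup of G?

(2,0) ∈ K but its inverse (10,0) ∉ K, so K is not a subgroup.

No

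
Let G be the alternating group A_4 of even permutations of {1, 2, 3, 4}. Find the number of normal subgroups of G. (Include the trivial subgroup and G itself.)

3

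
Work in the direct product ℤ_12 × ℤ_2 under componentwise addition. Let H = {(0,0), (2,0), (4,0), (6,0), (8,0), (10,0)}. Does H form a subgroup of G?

|H| = 6 divides |G| = 24, consistent with Lagrange.
H contains the identity, every element's inverse is in H, and H is closed under +: it is a subgroup.
In fact H = ⟨(10,0)⟩.

Yes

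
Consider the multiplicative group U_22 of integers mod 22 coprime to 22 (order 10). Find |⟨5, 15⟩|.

5

|⟨5⟩| = 5 and |⟨15⟩| = 5, so |H| is a multiple of lcm(5, 5) = 5 and divides |G| = 10.
Closing under the operation: H = {1, 3, 5, 9, 15}, so |H| = 5.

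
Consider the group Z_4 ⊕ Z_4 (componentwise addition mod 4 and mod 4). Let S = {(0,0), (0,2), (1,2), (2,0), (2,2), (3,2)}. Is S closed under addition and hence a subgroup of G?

|S| = 6 does not divide |G| = 16, so by Lagrange S is not a subgroup.

No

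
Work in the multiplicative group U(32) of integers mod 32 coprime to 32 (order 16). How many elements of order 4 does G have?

The elements of order 4 are: 7, 9, 23, 25.
That's 4.

4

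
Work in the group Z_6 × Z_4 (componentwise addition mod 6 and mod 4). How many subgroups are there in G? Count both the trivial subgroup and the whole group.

16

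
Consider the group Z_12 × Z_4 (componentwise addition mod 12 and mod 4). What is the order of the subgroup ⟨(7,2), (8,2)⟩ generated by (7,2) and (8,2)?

|⟨(7,2)⟩| = 12 and |⟨(8,2)⟩| = 6, so |H| is a multiple of lcm(12, 6) = 12 and divides |G| = 48.
Closing under the operation: H = {(0,0), (0,2), (1,0), (1,2), (2,0), (2,2), (3,0), (3,2), (4,0), (4,2), (5,0), (5,2), (6,0), (6,2), (7,0), (7,2), (8,0), (8,2), (9,0), (9,2), (10,0), (10,2), (11,0), (11,2)}, so |H| = 24.

24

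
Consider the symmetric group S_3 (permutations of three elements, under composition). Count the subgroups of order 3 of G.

1

|G| = 6 and 3 | 6, so subgroups of order 3 are possible by Lagrange.
The subgroups of order 3 are: {e, (1 2 3), (1 3 2)}.
So G has 1 subgroup of order 3.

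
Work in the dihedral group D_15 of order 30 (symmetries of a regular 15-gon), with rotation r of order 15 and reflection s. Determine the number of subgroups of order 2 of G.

15

|G| = 30 and 2 | 30, so subgroups of order 2 are possible by Lagrange.
The subgroups of order 2 are: {e, r^10s}; {e, r^11s}; {e, r^12s}; {e, r^13s}; … (15 in all).
So G has 15 subgroups of order 2.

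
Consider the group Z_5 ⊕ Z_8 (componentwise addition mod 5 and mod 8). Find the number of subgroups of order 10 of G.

|G| = 40 and 10 | 40, so subgroups of order 10 are possible by Lagrange.
The subgroups of order 10 are: {(0,0), (0,4), (1,0), (1,4), (2,0), (2,4), (3,0), (3,4), (4,0), (4,4)}.
So G has 1 subgroup of order 10.

1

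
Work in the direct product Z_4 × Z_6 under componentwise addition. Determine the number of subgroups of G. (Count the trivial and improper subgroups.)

16

|G| = 24, so by Lagrange every subgroup order divides 24. Divisors: 1, 2, 3, 4, 6, 8, 12, 24.
Subgroups by order — order 1: 1; order 2: 3; order 3: 1; order 4: 3; order 6: 3; order 8: 1; order 12: 3; order 24: 1.
Total: 1 + 3 + 1 + 3 + 3 + 1 + 3 + 1 = 16.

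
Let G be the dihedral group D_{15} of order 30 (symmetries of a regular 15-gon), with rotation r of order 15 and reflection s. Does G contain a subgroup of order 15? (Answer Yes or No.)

15 | 30. A subgroup of order 15 is {e, r, r^2, r^3, r^4, r^5, r^6, r^7, r^8, r^9, r^10, r^11, r^12, r^13, r^14}.

Yes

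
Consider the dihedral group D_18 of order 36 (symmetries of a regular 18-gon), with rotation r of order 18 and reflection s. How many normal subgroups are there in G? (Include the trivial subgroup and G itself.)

9

G has 45 subgroups. Checking conjugation-invariance by order — order 1: 1/1 normal; order 2: 1/19 normal; order 3: 1/1 normal; order 4: 0/9 normal; order 6: 1/7 normal; order 9: 1/1 normal; order 12: 0/3 normal; order 18: 3/3 normal; order 36: 1/1 normal.
Total normal subgroups: 9.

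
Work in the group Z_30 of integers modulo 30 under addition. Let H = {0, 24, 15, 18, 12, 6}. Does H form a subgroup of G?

Closure fails: 18 + 15 = 3 ∉ H. So H is not a subgroup.

No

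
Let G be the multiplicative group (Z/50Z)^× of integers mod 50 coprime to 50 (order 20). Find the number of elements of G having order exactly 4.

The elements of order 4 are: 7, 43.
That's 2.

2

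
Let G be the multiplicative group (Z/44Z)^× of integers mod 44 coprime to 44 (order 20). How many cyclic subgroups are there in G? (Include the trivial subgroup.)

8

Each element a generates a cyclic subgroup ⟨a⟩; distinct elements may generate the same one (a cyclic group of order d has φ(d) generators).
Cyclic subgroups by order — order 1: 1; order 2: 3; order 5: 1; order 10: 3.
Total: 8.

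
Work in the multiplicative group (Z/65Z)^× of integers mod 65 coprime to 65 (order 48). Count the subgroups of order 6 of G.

3

|G| = 48 and 6 | 48, so subgroups of order 6 are possible by Lagrange.
The subgroups of order 6 are: {1, 9, 14, 16, 29, 61}; {1, 16, 36, 51, 56, 61}; {1, 4, 16, 49, 61, 64}.
So G has 3 subgroups of order 6.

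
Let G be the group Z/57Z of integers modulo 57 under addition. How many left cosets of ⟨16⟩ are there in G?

|⟨16⟩| = 57 and |G| = 57.
By Lagrange, [G : H] = |G|/|H| = 57/57 = 1.

1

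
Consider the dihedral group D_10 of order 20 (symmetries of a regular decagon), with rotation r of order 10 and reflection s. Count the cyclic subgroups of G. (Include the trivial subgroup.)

A cyclic subgroup of order d is generated by each of its φ(d) elements of order d, so the cyclic subgroups of order d number (#elements of order d)/φ(d).
Cyclic subgroups by order — order 1: 1; order 2: 11; order 5: 1; order 10: 1.
Total: 14.

14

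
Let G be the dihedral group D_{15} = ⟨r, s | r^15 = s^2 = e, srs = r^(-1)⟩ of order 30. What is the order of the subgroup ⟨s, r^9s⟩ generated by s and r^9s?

|⟨s⟩| = 2 and |⟨r^9s⟩| = 2, so |H| is a multiple of lcm(2, 2) = 2 and divides |G| = 30.
Closing under the operation: H = {e, r^3, r^6, r^9, r^12, s, r^3s, r^6s, r^9s, r^12s}, so |H| = 10.

10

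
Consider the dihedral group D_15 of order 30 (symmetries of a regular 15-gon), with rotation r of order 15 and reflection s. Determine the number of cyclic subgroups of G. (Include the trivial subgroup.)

Each element a generates a cyclic subgroup ⟨a⟩; distinct elements may generate the same one (a cyclic group of order d has φ(d) generators).
Cyclic subgroups by order — order 1: 1; order 2: 15; order 3: 1; order 5: 1; order 15: 1.
Total: 19.

19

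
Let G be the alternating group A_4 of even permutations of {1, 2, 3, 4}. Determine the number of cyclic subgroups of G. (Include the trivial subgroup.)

8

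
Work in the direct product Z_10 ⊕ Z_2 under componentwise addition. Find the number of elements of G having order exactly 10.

12

An element (a,b) has order lcm(ord(a), ord(b)); count pairs with lcm equal to 10.
Enumerating gives 12 such elements.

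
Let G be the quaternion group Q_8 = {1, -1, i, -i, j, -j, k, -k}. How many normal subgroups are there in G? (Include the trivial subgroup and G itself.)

G has 6 subgroups. Checking conjugation-invariance by order — order 1: 1/1 normal; order 2: 1/1 normal; order 4: 3/3 normal; order 8: 1/1 normal.
Total normal subgroups: 6.

6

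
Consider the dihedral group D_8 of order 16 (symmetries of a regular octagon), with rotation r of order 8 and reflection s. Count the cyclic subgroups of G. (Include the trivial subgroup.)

Group the elements of G by the cyclic subgroup they generate; each cyclic subgroup of order d accounts for φ(d) elements.
Cyclic subgroups by order — order 1: 1; order 2: 9; order 4: 1; order 8: 1.
Total: 12.

12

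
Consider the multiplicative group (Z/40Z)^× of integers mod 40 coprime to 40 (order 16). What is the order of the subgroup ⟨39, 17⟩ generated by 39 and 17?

8

|⟨39⟩| = 2 and |⟨17⟩| = 4, so |H| is a multiple of lcm(2, 4) = 4 and divides |G| = 16.
Closing under the operation: H = {1, 7, 9, 17, 23, 31, 33, 39}, so |H| = 8.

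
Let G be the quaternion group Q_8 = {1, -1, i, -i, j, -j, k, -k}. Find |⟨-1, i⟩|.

|⟨-1⟩| = 2 and |⟨i⟩| = 4, so |H| is a multiple of lcm(2, 4) = 4 and divides |G| = 8.
Closing under the operation: H = {1, -1, i, -i}, so |H| = 4.

4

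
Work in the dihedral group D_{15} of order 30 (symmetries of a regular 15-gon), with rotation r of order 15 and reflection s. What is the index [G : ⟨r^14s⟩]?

15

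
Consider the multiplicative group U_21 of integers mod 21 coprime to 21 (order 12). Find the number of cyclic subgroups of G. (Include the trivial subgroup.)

Group the elements of G by the cyclic subgroup they generate; each cyclic subgroup of order d accounts for φ(d) elements.
Cyclic subgroups by order — order 1: 1; order 2: 3; order 3: 1; order 6: 3.
Total: 8.

8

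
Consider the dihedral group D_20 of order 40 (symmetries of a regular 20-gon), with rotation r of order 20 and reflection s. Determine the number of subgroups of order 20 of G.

3

|G| = 40 and 20 | 40, so subgroups of order 20 are possible by Lagrange.
The subgroups of order 20 are: {e, r, r^2, r^3, r^4, r^5, r^6, r^7, r^8, r^9, r^10, r^11, r^12, r^13, r^14, r^15, r^16, r^17, r^18, r^19}; {e, r^2, r^4, r^6, r^8, r^10, r^12, r^14, r^16, r^18, s, r^2s, r^4s, r^6s, r^8s, r^10s, r^12s, r^14s, r^16s, r^18s}; {e, r^2, r^4, r^6, r^8, r^10, r^12, r^14, r^16, r^18, rs, r^3s, r^5s, r^7s, r^9s, r^11s, r^13s, r^15s, r^17s, r^19s}.
So G has 3 subgroups of order 20.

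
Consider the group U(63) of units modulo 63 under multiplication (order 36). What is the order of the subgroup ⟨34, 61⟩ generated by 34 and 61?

18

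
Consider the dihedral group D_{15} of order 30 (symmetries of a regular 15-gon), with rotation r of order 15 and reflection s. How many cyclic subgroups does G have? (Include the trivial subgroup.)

Group the elements of G by the cyclic subgroup they generate; each cyclic subgroup of order d accounts for φ(d) elements.
Cyclic subgroups by order — order 1: 1; order 2: 15; order 3: 1; order 5: 1; order 15: 1.
Total: 19.

19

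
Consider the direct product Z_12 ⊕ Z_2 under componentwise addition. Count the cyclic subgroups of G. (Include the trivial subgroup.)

Group the elements of G by the cyclic subgroup they generate; each cyclic subgroup of order d accounts for φ(d) elements.
Cyclic subgroups by order — order 1: 1; order 2: 3; order 3: 1; order 4: 2; order 6: 3; order 12: 2.
Total: 12.

12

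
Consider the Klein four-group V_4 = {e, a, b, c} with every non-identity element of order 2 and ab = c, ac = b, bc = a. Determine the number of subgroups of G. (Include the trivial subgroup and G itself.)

|G| = 4, so by Lagrange every subgroup order divides 4. Divisors: 1, 2, 4.
Subgroups by order — order 1: 1; order 2: 3; order 4: 1.
Total: 1 + 3 + 1 = 5.

5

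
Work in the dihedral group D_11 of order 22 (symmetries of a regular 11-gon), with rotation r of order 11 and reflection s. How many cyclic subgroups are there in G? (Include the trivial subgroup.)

Each element a generates a cyclic subgroup ⟨a⟩; distinct elements may generate the same one (a cyclic group of order d has φ(d) generators).
Cyclic subgroups by order — order 1: 1; order 2: 11; order 11: 1.
Total: 13.

13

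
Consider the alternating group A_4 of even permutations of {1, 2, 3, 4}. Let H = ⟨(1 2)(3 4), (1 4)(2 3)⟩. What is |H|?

4

|⟨(1 2)(3 4)⟩| = 2 and |⟨(1 4)(2 3)⟩| = 2, so |H| is a multiple of lcm(2, 2) = 2 and divides |G| = 12.
Closing under the operation: H = {e, (1 2)(3 4), (1 3)(2 4), (1 4)(2 3)}, so |H| = 4.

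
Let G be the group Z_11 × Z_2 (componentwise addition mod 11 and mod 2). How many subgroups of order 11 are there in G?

|G| = 22 and 11 | 22, so subgroups of order 11 are possible by Lagrange.
The subgroups of order 11 are: {(0,0), (1,0), (2,0), (3,0), (4,0), (5,0), (6,0), (7,0), (8,0), (9,0), (10,0)}.
So G has 1 subgroup of order 11.

1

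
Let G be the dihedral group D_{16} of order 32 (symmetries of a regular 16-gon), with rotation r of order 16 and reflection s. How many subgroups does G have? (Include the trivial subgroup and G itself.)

|G| = 32, so by Lagrange every subgroup order divides 32. Divisors: 1, 2, 4, 8, 16, 32.
Subgroups by order — order 1: 1; order 2: 17; order 4: 9; order 8: 5; order 16: 3; order 32: 1.
Total: 1 + 17 + 9 + 5 + 3 + 1 = 36.

36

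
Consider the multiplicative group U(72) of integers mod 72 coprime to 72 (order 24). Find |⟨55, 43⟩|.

12

|⟨55⟩| = 2 and |⟨43⟩| = 6, so |H| is a multiple of lcm(2, 6) = 6 and divides |G| = 24.
Closing under the operation: H = {1, 7, 13, 19, 25, 31, 37, 43, 49, 55, 61, 67}, so |H| = 12.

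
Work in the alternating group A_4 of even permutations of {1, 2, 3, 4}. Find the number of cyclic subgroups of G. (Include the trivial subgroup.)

8

Each element a generates a cyclic subgroup ⟨a⟩; distinct elements may generate the same one (a cyclic group of order d has φ(d) generators).
Cyclic subgroups by order — order 1: 1; order 2: 3; order 3: 4.
Total: 8.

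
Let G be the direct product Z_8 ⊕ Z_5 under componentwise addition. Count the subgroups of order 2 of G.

|G| = 40 and 2 | 40, so subgroups of order 2 are possible by Lagrange.
The subgroups of order 2 are: {(0,0), (4,0)}.
So G has 1 subgroup of order 2.

1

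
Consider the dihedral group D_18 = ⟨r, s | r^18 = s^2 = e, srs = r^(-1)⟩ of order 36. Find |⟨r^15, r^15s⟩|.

12

|⟨r^15⟩| = 6 and |⟨r^15s⟩| = 2, so |H| is a multiple of lcm(6, 2) = 6 and divides |G| = 36.
Closing under the operation: H = {e, r^3, r^6, r^9, r^12, r^15, s, r^3s, r^6s, r^9s, r^12s, r^15s}, so |H| = 12.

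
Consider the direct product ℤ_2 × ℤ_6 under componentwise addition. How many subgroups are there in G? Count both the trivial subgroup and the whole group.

10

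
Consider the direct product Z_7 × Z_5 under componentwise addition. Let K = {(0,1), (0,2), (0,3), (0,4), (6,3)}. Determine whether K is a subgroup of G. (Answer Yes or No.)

No

The identity (0,0) ∉ K, so K is not a subgroup.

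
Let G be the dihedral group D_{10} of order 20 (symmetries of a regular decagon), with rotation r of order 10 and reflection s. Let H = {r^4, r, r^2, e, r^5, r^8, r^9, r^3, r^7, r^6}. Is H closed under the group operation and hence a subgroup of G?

Yes

|H| = 10 divides |G| = 20, consistent with Lagrange.
H contains the identity, every element's inverse is in H, and H is closed under ·: it is a subgroup.
In fact H = ⟨r^9⟩.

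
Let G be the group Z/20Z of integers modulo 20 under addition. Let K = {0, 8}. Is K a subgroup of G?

8 ∈ K but its inverse 12 ∉ K, so K is not a subgroup.

No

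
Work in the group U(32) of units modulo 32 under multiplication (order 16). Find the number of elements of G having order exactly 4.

The elements of order 4 are: 7, 9, 23, 25.
That's 4.

4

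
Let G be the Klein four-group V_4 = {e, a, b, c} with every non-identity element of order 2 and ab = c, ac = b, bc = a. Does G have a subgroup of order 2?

Yes

2 | 4. A subgroup of order 2 is {e, a}.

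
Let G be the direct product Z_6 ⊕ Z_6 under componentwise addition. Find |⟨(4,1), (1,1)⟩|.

|⟨(4,1)⟩| = 6 and |⟨(1,1)⟩| = 6, so |H| is a multiple of lcm(6, 6) = 6 and divides |G| = 36.
Closing under the operation: H = {(0,0), (0,3), (1,1), (1,4), (2,2), (2,5), (3,0), (3,3), (4,1), (4,4), (5,2), (5,5)}, so |H| = 12.

12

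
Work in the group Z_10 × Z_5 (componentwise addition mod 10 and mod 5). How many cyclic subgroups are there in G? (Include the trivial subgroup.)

14

A cyclic subgroup of order d is generated by each of its φ(d) elements of order d, so the cyclic subgroups of order d number (#elements of order d)/φ(d).
Cyclic subgroups by order — order 1: 1; order 2: 1; order 5: 6; order 10: 6.
Total: 14.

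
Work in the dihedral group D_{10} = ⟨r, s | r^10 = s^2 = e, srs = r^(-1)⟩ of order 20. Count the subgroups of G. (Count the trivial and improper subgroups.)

|G| = 20, so by Lagrange every subgroup order divides 20. Divisors: 1, 2, 4, 5, 10, 20.
Subgroups by order — order 1: 1; order 2: 11; order 4: 5; order 5: 1; order 10: 3; order 20: 1.
Total: 1 + 11 + 5 + 1 + 3 + 1 = 22.

22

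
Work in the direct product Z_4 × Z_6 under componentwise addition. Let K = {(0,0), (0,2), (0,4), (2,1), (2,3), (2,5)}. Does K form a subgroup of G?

Yes

|K| = 6 divides |G| = 24, consistent with Lagrange.
K contains the identity, every element's inverse is in K, and K is closed under +: it is a subgroup.
In fact K = ⟨(2,1)⟩.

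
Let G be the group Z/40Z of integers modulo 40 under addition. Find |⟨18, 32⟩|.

20

|⟨18⟩| = 20 and |⟨32⟩| = 5, so |H| is a multiple of lcm(20, 5) = 20 and divides |G| = 40.
Closing under the operation: H = {0, 2, 4, 6, 8, 10, 12, 14, 16, 18, 20, 22, 24, 26, 28, 30, 32, 34, 36, 38}, so |H| = 20.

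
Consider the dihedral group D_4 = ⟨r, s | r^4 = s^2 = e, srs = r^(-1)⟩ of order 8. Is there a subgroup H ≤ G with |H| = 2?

2 | 8. A subgroup of order 2 is {e, r^2}.

Yes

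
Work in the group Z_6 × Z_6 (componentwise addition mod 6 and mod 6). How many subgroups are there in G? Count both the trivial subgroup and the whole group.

30

|G| = 36, so by Lagrange every subgroup order divides 36. Divisors: 1, 2, 3, 4, 6, 9, 12, 18, 36.
Subgroups by order — order 1: 1; order 2: 3; order 3: 4; order 4: 1; order 6: 12; order 9: 1; order 12: 4; order 18: 3; order 36: 1.
Total: 1 + 3 + 4 + 1 + 12 + 1 + 4 + 3 + 1 = 30.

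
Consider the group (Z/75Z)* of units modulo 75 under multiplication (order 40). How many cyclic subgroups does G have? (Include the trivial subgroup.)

12

A cyclic subgroup of order d is generated by each of its φ(d) elements of order d, so the cyclic subgroups of order d number (#elements of order d)/φ(d).
Cyclic subgroups by order — order 1: 1; order 2: 3; order 4: 2; order 5: 1; order 10: 3; order 20: 2.
Total: 12.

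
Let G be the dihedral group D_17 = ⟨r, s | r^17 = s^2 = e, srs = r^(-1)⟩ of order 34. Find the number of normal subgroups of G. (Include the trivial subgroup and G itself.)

G has 20 subgroups. Checking conjugation-invariance by order — order 1: 1/1 normal; order 2: 0/17 normal; order 17: 1/1 normal; order 34: 1/1 normal.
Total normal subgroups: 3.

3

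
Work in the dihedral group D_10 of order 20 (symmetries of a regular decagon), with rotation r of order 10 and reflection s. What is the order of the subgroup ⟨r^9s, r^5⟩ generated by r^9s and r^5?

4

|⟨r^9s⟩| = 2 and |⟨r^5⟩| = 2, so |H| is a multiple of lcm(2, 2) = 2 and divides |G| = 20.
Closing under the operation: H = {e, r^5, r^4s, r^9s}, so |H| = 4.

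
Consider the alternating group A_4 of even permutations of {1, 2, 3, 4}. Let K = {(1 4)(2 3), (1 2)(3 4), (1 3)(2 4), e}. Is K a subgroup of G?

Yes

|K| = 4 divides |G| = 12, consistent with Lagrange.
K contains the identity, every element's inverse is in K, and K is closed under ∘: it is a subgroup.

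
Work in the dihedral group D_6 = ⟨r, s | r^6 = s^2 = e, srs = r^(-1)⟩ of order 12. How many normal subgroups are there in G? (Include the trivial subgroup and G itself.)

G has 16 subgroups. Checking conjugation-invariance by order — order 1: 1/1 normal; order 2: 1/7 normal; order 3: 1/1 normal; order 4: 0/3 normal; order 6: 3/3 normal; order 12: 1/1 normal.
Total normal subgroups: 7.

7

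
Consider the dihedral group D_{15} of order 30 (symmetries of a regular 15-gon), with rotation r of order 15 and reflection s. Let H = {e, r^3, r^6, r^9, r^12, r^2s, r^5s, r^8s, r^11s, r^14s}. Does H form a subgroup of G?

|H| = 10 divides |G| = 30, consistent with Lagrange.
H contains the identity, every element's inverse is in H, and H is closed under ·: it is a subgroup.

Yes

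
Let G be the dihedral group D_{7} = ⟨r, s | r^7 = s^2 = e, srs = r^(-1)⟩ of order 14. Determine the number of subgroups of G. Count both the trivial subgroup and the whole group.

|G| = 14, so by Lagrange every subgroup order divides 14. Divisors: 1, 2, 7, 14.
Subgroups by order — order 1: 1; order 2: 7; order 7: 1; order 14: 1.
Total: 1 + 7 + 1 + 1 = 10.

10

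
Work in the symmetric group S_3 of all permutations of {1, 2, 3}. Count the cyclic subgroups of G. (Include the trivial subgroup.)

5

A cyclic subgroup of order d is generated by each of its φ(d) elements of order d, so the cyclic subgroups of order d number (#elements of order d)/φ(d).
Cyclic subgroups by order — order 1: 1; order 2: 3; order 3: 1.
Total: 5.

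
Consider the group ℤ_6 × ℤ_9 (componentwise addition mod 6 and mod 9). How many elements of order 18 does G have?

An element (a,b) has order lcm(ord(a), ord(b)); count pairs with lcm equal to 18.
Enumerating gives 18 such elements.

18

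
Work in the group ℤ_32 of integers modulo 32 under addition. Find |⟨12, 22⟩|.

16

|⟨12⟩| = 8 and |⟨22⟩| = 16, so |H| is a multiple of lcm(8, 16) = 16 and divides |G| = 32.
Closing under the operation: H = {0, 2, 4, 6, 8, 10, 12, 14, 16, 18, 20, 22, 24, 26, 28, 30}, so |H| = 16.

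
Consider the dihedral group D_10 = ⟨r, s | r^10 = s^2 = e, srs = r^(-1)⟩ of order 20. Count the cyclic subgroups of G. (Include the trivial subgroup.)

Each element a generates a cyclic subgroup ⟨a⟩; distinct elements may generate the same one (a cyclic group of order d has φ(d) generators).
Cyclic subgroups by order — order 1: 1; order 2: 11; order 5: 1; order 10: 1.
Total: 14.

14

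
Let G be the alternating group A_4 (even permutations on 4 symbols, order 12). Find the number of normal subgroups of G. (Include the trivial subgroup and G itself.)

G has 10 subgroups. Checking conjugation-invariance by order — order 1: 1/1 normal; order 2: 0/3 normal; order 3: 0/4 normal; order 4: 1/1 normal; order 12: 1/1 normal.
Total normal subgroups: 3.

3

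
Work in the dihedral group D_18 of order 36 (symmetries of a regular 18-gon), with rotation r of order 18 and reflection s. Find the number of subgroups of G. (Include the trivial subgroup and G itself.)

|G| = 36, so by Lagrange every subgroup order divides 36. Divisors: 1, 2, 3, 4, 6, 9, 12, 18, 36.
Subgroups by order — order 1: 1; order 2: 19; order 3: 1; order 4: 9; order 6: 7; order 9: 1; order 12: 3; order 18: 3; order 36: 1.
Total: 1 + 19 + 1 + 9 + 7 + 1 + 3 + 3 + 1 = 45.

45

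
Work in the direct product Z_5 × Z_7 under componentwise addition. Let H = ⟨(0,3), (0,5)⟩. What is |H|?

|⟨(0,3)⟩| = 7 and |⟨(0,5)⟩| = 7, so |H| is a multiple of lcm(7, 7) = 7 and divides |G| = 35.
Closing under the operation: H = {(0,0), (0,1), (0,2), (0,3), (0,4), (0,5), (0,6)}, so |H| = 7.

7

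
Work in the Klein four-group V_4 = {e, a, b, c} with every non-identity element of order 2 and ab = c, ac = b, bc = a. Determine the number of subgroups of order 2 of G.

|G| = 4 and 2 | 4, so subgroups of order 2 are possible by Lagrange.
The subgroups of order 2 are: {e, a}; {e, b}; {e, c}.
So G has 3 subgroups of order 2.

3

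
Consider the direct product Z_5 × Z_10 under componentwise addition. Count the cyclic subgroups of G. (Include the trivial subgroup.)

14

Group the elements of G by the cyclic subgroup they generate; each cyclic subgroup of order d accounts for φ(d) elements.
Cyclic subgroups by order — order 1: 1; order 2: 1; order 5: 6; order 10: 6.
Total: 14.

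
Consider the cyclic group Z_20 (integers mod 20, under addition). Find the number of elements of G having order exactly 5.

4

In a cyclic group of order 20, the number of elements of order d (for d | 20) is φ(d).
φ(5) = 4.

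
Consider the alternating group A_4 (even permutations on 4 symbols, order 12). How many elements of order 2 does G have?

3

The elements of order 2 are: (1 2)(3 4), (1 3)(2 4), (1 4)(2 3).
That's 3.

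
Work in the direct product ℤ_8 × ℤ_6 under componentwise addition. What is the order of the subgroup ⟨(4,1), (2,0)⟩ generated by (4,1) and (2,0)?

24

|⟨(4,1)⟩| = 6 and |⟨(2,0)⟩| = 4, so |H| is a multiple of lcm(6, 4) = 12 and divides |G| = 48.
Closing under the operation: H = {(0,0), (0,1), (0,2), (0,3), (0,4), (0,5), (2,0), (2,1), (2,2), (2,3), (2,4), (2,5), (4,0), (4,1), (4,2), (4,3), (4,4), (4,5), (6,0), (6,1), (6,2), (6,3), (6,4), (6,5)}, so |H| = 24.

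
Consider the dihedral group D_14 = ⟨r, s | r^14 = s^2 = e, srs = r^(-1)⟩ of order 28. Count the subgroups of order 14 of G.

|G| = 28 and 14 | 28, so subgroups of order 14 are possible by Lagrange.
The subgroups of order 14 are: {e, r, r^2, r^3, r^4, r^5, r^6, r^7, r^8, r^9, r^10, r^11, r^12, r^13}; {e, r^2, r^4, r^6, r^8, r^10, r^12, s, r^2s, r^4s, r^6s, r^8s, r^10s, r^12s}; {e, r^2, r^4, r^6, r^8, r^10, r^12, rs, r^3s, r^5s, r^7s, r^9s, r^11s, r^13s}.
So G has 3 subgroups of order 14.

3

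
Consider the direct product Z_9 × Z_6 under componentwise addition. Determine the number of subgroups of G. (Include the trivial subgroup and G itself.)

|G| = 54, so by Lagrange every subgroup order divides 54. Divisors: 1, 2, 3, 6, 9, 18, 27, 54.
Subgroups by order — order 1: 1; order 2: 1; order 3: 4; order 6: 4; order 9: 4; order 18: 4; order 27: 1; order 54: 1.
Total: 1 + 1 + 4 + 4 + 4 + 4 + 1 + 1 = 20.

20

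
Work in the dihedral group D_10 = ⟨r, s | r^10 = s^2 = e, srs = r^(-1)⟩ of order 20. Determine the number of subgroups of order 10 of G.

|G| = 20 and 10 | 20, so subgroups of order 10 are possible by Lagrange.
The subgroups of order 10 are: {e, r, r^2, r^3, r^4, r^5, r^6, r^7, r^8, r^9}; {e, r^2, r^4, r^6, r^8, s, r^2s, r^4s, r^6s, r^8s}; {e, r^2, r^4, r^6, r^8, rs, r^3s, r^5s, r^7s, r^9s}.
So G has 3 subgroups of order 10.

3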